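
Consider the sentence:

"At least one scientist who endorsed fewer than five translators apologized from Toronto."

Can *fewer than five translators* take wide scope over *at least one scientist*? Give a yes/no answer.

No

The target quantifier *fewer than five translators* is part of the relative clause *who endorsed fewer than five translators*.
QR out of a relative clause is ruled out by the relative-clause island constraint.
So the wide-scope reading for *fewer than five translators* is blocked.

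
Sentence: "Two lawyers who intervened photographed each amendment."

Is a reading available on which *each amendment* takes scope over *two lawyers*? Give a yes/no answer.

Yes

Although the sentence contains a relative clause (*who intervened*), *each amendment* is outside it, in the matrix VP.
Since no island is crossed, the inverse ordering is licensed alongside surface scope.
So *each amendment* > *two lawyers* is among the available readings.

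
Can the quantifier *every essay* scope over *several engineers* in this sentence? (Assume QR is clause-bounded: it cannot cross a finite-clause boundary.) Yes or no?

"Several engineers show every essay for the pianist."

*every essay* is the matrix object and *several engineers* the matrix subject; the two are clausemates.
Ordinary QR to a clause-peripheral position gives the wide-scope LF for the lower DP.

Yes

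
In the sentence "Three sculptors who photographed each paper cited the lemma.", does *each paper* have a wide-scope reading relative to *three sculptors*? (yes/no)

*each paper* sits inside the relative clause *who photographed each paper*.
Relative clauses are scope islands: a quantifier cannot QR out of a relative clause to take scope in the matrix clause.
*each paper* is confined to the island and cannot take scope over *three sculptors*.

No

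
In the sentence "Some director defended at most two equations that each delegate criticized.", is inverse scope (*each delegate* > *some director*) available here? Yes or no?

No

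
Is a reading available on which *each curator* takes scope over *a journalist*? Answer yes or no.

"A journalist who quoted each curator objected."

Structurally, *each curator* is inside the relative clause *who quoted each curator*.
A relative clause is a scope island — quantifier raising cannot cross its boundary.
The inverse ordering *each curator* > *a journalist* is therefore underivable.
(Only the surface reading survives: one fixed journalist with respect to all the relevant curators.)

No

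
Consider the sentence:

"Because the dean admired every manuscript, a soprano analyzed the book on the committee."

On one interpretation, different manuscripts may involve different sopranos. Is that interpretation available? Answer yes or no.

No

That reading corresponds to *every manuscript* > *a soprano*.
*every manuscript* occurs within the adjunct clause *because the dean admired every manuscript*.
Adjuncts are opaque for quantifier raising; a quantifier in an adjunct stays inside it.
The ordering *every manuscript* > *a soprano* is therefore underivable.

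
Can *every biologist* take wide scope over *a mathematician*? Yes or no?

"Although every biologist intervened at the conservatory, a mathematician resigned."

*every biologist* sits inside the adjunct clause *although every biologist intervened at the conservatory*.
Adjunct clauses are scope islands: a quantifier inside an adjunct cannot raise into the matrix clause.
*every biologist* > *a mathematician* would require crossing that boundary, which is illicit.

No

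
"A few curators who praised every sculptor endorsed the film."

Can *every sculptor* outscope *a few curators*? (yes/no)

The DP *every sculptor* is contained in the relative clause *who praised every sculptor*.
Relative clauses are scope islands: a quantifier cannot QR out of a relative clause to take scope in the matrix clause.
Hence only narrow scope for *every sculptor* (under *a few curators*) survives.

No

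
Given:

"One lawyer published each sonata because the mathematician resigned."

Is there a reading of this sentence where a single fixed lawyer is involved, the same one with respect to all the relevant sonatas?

Yes

The paraphrase describes the scope ordering *one lawyer* > *each sonata*.
That is the surface-scope ordering, which is always one of the available readings — island constraints only ever restrict inverse scope.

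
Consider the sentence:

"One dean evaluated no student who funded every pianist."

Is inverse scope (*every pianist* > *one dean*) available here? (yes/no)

Structurally, *every pianist* is inside the relative clause *who funded every pianist* modifying *no student*.
Relative clauses are scope islands: a quantifier cannot QR out of a relative clause to take scope in the matrix clause.
Hence only narrow scope for *every pianist* (under *one dean*) survives.

No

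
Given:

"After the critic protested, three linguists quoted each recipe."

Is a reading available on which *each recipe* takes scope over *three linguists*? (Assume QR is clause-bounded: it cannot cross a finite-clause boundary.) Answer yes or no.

The adjunct clause does not contain *each recipe*, which is the matrix object.
Ordinary QR to a clause-peripheral position gives the wide-scope LF for the lower DP.

Yes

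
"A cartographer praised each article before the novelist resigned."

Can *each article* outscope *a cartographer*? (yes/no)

Yes

Neither queried DP is inside the adjunct, so the adjunct-island constraint does not apply.
Ordinary QR to a clause-peripheral position gives the wide-scope LF for the lower DP.
The sentence is scopally ambiguous between *a cartographer* > *each article* and *each article* > *a cartographer*.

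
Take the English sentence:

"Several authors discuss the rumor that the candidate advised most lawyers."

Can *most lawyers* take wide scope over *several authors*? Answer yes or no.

No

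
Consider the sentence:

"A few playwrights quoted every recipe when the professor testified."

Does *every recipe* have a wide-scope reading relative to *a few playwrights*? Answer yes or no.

Yes

The adjunct clause does not contain *every recipe*, which is the matrix object.
QR within a single clause is free, so the lower quantifier may take scope over the higher one.
The sentence is scopally ambiguous between *a few playwrights* > *every recipe* and *every recipe* > *a few playwrights*.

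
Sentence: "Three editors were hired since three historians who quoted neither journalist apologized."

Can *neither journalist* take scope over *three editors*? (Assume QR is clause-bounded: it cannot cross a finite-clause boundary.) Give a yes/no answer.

No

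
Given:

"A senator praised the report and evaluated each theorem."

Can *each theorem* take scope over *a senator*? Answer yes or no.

*each theorem* occurs within one conjunct of the coordinate structure (*evaluated each theorem*).
Coordinate structures are islands for non-across-the-board movement, QR included.
So *each theorem* cannot raise high enough to outscope *a senator*; only the surface ordering *a senator* > *each theorem* is available.

No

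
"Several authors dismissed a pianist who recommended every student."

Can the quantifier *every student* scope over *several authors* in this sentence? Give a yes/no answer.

No

*every student* occurs within the relative clause *who recommended every student* modifying *a pianist*.
Quantifiers inside a relative clause are trapped there; the RC boundary blocks QR.
There is no licit LF on which *every student* c-commands *several authors*.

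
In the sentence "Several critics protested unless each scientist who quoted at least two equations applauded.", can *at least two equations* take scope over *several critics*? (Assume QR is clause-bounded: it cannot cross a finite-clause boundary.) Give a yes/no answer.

No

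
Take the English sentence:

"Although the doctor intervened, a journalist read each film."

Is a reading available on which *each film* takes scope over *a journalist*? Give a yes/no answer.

The adjunct island is irrelevant here — *each film* and *a journalist* are both in the matrix clause.
Nothing blocks QR of the lower DP to a position above the higher one, so inverse scope is available.
The sentence is scopally ambiguous between *a journalist* > *each film* and *each film* > *a journalist*.

Yes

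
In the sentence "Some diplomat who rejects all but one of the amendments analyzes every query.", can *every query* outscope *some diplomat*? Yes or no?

Yes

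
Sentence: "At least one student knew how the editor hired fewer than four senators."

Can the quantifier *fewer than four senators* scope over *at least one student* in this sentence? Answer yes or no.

No

*fewer than four senators* occurs within the embedded question *how the editor hired fewer than four senators*.
Embedded questions are wh-islands: a quantifier inside an indirect question cannot QR into the matrix clause.
So the wide-scope reading for *fewer than four senators* is blocked.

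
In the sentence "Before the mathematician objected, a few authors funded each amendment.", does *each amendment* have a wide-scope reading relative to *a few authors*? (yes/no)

Yes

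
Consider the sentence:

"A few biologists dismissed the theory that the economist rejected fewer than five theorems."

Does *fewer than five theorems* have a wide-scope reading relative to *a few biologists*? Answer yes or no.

The target quantifier *fewer than five theorems* is part of the complex NP *the theory that the economist rejected fewer than five theorems*.
The Complex NP Constraint bars QR out of the complement clause of a noun.
The inverse ordering *fewer than five theorems* > *a few biologists* is therefore underivable.

No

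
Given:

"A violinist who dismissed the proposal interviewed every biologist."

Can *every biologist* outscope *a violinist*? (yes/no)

Although the sentence contains a relative clause (*who dismissed the proposal*), *every biologist* is outside it, in the matrix VP.
No island intervenes, so both surface and inverse scope are derivable.

Yes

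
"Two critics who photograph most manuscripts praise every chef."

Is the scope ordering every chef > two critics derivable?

*every chef* sits in the matrix clause, not in the relative clause on *two critics*.
Clause-internal QR can adjoin the lower DP above the subject, yielding the inverse reading.
So *every chef* > *two critics* is among the available readings.

Yes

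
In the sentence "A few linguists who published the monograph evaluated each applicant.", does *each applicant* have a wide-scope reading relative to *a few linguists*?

The relative clause *who published the monograph* modifies *a few linguists*, but *each applicant* is not inside that relative clause — it is an argument of the matrix verb.
Ordinary QR to a clause-peripheral position gives the wide-scope LF for the lower DP.
So *each applicant* > *a few linguists* is among the available readings.

Yes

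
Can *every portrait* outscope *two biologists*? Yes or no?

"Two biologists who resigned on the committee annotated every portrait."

Yes

The relative clause *who resigned on the committee* modifies *two biologists*, but *every portrait* is not inside that relative clause — it is an argument of the matrix verb.
Ordinary QR to a clause-peripheral position gives the wide-scope LF for the lower DP.
The sentence is scopally ambiguous between *two biologists* > *every portrait* and *every portrait* > *two biologists*.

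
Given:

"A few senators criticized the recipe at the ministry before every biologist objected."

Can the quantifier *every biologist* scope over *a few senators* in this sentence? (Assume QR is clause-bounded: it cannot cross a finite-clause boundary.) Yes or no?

No

Structurally, *every biologist* is inside the adjunct clause *before every biologist objected*.
The adjunct-island constraint bars QR out of an adverbial clause.
The inverse ordering *every biologist* > *a few senators* is therefore underivable.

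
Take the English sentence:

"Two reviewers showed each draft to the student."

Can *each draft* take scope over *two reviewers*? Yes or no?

*each draft* and *two reviewers* are in the same minimal clause.
Ordinary QR to a clause-peripheral position gives the wide-scope LF for the lower DP.
Both orderings are possible: *two reviewers* > *each draft* and *each draft* > *two reviewers*.

Yes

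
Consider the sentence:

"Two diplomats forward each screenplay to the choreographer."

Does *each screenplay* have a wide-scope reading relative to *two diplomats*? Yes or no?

Yes

*each screenplay* and *two diplomats* are in the same minimal clause.
Nothing blocks QR of the lower DP to a position above the higher one, so inverse scope is available.
Both orderings are possible: *two diplomats* > *each screenplay* and *each screenplay* > *two diplomats*.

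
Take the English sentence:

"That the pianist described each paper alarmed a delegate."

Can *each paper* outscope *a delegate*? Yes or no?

No

*each paper* is embedded in the sentential subject *that the pianist described each paper*.
The subject-island constraint blocks QR out of a clausal subject.
There is no licit LF on which *each paper* c-commands *a delegate*.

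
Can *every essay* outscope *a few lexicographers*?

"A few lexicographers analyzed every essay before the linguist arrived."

Although there is an adjunct clause, *every essay* is in the main clause, not inside the adjunct.
QR within a single clause is free, so the lower quantifier may take scope over the higher one.

Yes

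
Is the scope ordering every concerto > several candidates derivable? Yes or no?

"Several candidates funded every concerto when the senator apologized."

Yes

*every concerto* is a matrix argument; the adjunct is an island but the target quantifier is outside it.
Ordinary QR to a clause-peripheral position gives the wide-scope LF for the lower DP.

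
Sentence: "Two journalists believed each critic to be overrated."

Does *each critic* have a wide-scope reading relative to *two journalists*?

*each critic* is the subject of an ECM infinitive — the infinitival complement of an ECM verb is not a scope island, so *each critic* can raise into the matrix clause.
With no island boundary between them, the object can take inverse scope over the subject via ordinary QR within the clause.

Yes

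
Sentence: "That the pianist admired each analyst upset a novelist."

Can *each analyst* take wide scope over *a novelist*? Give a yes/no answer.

*each analyst* occurs within the sentential subject *that the pianist admired each analyst*.
Sentential subjects are islands: a quantifier inside the subject clause cannot raise over the matrix predicate.
There is no licit LF on which *each analyst* c-commands *a novelist*.

No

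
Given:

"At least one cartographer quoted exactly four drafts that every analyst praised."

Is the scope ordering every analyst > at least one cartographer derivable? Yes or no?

No

The target quantifier *every analyst* is part of the relative clause *that every analyst praised* modifying *exactly four drafts*.
Relative clauses block scope extraction: QR cannot target a position outside the modified NP.
*every analyst* is confined to the island and cannot take scope over *at least one cartographer*.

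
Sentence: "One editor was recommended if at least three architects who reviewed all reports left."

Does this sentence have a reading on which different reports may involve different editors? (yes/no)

No

That reading corresponds to *all reports* > *one editor*.
The DP *all reports* is contained in the relative clause *who reviewed all reports*, which is itself inside the adjunct *if at least three architects who reviewed all reports left*.
Two island boundaries intervene — the relative clause and the adjunct. Either alone would block QR.
So the wide-scope reading for *all reports* is blocked.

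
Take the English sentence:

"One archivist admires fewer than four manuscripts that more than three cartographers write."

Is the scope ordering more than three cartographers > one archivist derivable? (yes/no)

The DP *more than three cartographers* is contained in the relative clause *that more than three cartographers write* modifying *fewer than four manuscripts*.
Relative clauses block scope extraction: QR cannot target a position outside the modified NP.
So the wide-scope reading for *more than three cartographers* is blocked.

No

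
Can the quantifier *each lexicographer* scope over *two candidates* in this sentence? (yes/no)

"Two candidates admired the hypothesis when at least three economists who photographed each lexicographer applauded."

No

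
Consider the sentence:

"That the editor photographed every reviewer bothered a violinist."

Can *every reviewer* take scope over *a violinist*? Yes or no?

*every reviewer* is embedded in the sentential subject *that the editor photographed every reviewer*.
Sentential subjects are islands: a quantifier inside the subject clause cannot raise over the matrix predicate.
*every reviewer* is confined to the island and cannot take scope over *a violinist*.

No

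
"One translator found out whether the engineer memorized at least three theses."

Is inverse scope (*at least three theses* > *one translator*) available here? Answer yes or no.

No

Structurally, *at least three theses* is inside the embedded question *whether the engineer memorized at least three theses*.
Embedded questions are wh-islands: a quantifier inside an indirect question cannot QR into the matrix clause.
So *at least three theses* cannot raise high enough to outscope *one translator*; only the surface ordering *one translator* > *at least three theses* is available.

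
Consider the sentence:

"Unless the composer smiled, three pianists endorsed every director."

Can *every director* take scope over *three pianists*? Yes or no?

Neither queried DP is inside the adjunct, so the adjunct-island constraint does not apply.
Clause-internal QR can adjoin the lower DP above the subject, yielding the inverse reading.
The sentence is scopally ambiguous between *three pianists* > *every director* and *every director* > *three pianists*.

Yes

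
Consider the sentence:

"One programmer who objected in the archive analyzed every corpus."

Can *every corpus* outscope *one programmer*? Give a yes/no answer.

The relative clause *who objected in the archive* modifies *one programmer*, but *every corpus* is not inside that relative clause — it is an argument of the matrix verb.
No island intervenes, so both surface and inverse scope are derivable.

Yes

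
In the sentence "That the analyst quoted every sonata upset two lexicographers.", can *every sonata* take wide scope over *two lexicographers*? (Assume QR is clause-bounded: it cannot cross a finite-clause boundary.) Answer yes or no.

No

*every sonata* is embedded in the sentential subject *that the analyst quoted every sonata*.
The subject-island constraint blocks QR out of a clausal subject.
So the wide-scope reading for *every sonata* is blocked.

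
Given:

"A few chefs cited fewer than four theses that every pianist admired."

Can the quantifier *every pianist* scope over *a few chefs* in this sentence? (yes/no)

No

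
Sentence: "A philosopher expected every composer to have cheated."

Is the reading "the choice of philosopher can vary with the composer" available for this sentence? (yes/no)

Yes

The described interpretation is the *every composer* > *a philosopher* scoping.
ECM infinitives lack a CP barrier, so *every composer* can QR over the matrix subject *a philosopher*.
Ordinary QR to a clause-peripheral position gives the wide-scope LF for the lower DP.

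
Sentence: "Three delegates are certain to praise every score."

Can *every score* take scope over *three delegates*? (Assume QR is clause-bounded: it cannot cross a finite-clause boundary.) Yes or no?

*every score* is inside a raising infinitive, which is transparent to QR (no CP barrier), so it behaves as a matrix argument.
Since no island is crossed, the inverse ordering is licensed alongside surface scope.
The sentence is scopally ambiguous between *three delegates* > *every score* and *every score* > *three delegates*.

Yes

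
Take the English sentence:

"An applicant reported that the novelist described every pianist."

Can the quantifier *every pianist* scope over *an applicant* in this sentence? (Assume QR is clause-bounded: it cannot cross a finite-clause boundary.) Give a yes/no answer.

No

*every pianist* occurs within the finite complement clause *that the novelist described every pianist*.
Finite CP is the ceiling for QR here, by assumption.
So *every pianist* cannot raise to a position above *an applicant*.
(Only the surface reading survives: one fixed applicant with respect to all the relevant pianists.)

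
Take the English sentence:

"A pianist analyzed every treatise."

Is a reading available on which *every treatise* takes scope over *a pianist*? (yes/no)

*every treatise* and *a pianist* are in the same minimal clause.
QR within a single clause is free, so the lower quantifier may take scope over the higher one.

Yes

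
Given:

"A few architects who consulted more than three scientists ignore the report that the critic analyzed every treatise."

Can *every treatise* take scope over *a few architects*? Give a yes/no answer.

The target quantifier *every treatise* is part of the complex NP *the report that the critic analyzed every treatise*.
The complex NP is opaque for QR — the quantifier is frozen inside the noun's complement.
So the wide-scope reading for *every treatise* is blocked.

No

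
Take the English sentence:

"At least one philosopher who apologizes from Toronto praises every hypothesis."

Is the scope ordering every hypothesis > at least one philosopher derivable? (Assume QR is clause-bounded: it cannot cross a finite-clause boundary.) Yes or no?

*every hypothesis* is a matrix argument; only *at least one philosopher* is modified by the relative clause *who apologizes from Toronto*, so the RC island is irrelevant to the target quantifier.
No island intervenes, so both surface and inverse scope are derivable.

Yes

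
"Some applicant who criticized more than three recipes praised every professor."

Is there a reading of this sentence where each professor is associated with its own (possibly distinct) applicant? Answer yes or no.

Yes

That reading corresponds to *every professor* > *some applicant*.
Although the sentence contains a relative clause (*who criticized more than three recipes*), *every professor* is outside it, in the matrix VP.
With no island boundary between them, the object can take inverse scope over the subject via ordinary QR within the clause.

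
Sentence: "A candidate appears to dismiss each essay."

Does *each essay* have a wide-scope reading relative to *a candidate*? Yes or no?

*each essay* is the object of the infinitival complement of a raising predicate; raising infinitives are transparent for QR, so the two DPs are in effect clausemates.
With no island boundary between them, the object can take inverse scope over the subject via ordinary QR within the clause.

Yes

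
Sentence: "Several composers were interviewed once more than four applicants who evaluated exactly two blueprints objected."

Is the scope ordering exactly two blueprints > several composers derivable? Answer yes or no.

Structurally, *exactly two blueprints* is inside the relative clause *who evaluated exactly two blueprints*, which is itself inside the adjunct *once more than four applicants who evaluated exactly two blueprints objected*.
Both the relative clause and the enclosing adjunct are scope islands; QR cannot cross either.
Hence only narrow scope for *exactly two blueprints* (under *several composers*) survives.

No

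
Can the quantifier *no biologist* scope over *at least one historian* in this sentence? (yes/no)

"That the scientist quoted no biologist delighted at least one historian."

No

*no biologist* sits inside the sentential subject *that the scientist quoted no biologist*.
Subjects — clausal subjects included — are islands for extraction, and QR is no exception.
*no biologist* is confined to the island and cannot take scope over *at least one historian*.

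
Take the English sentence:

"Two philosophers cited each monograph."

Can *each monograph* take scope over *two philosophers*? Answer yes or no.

Yes

*each monograph* and *two philosophers* are in the same minimal clause.
Ordinary QR to a clause-peripheral position gives the wide-scope LF for the lower DP.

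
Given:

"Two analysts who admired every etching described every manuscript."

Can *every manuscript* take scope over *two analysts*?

*every manuscript* sits in the matrix clause, not in the relative clause on *two analysts*.
Clause-internal QR can adjoin the lower DP above the subject, yielding the inverse reading.
The sentence is scopally ambiguous between *two analysts* > *every manuscript* and *every manuscript* > *two analysts*.

Yes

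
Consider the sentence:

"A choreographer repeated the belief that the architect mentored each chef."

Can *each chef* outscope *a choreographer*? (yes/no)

No

Structurally, *each chef* is inside the complex NP *the belief that the architect mentored each chef*.
The Complex NP Constraint bars QR out of the complement clause of a noun.
*each chef* > *a choreographer* would require crossing that boundary, which is illicit.
(Only the surface reading survives: one fixed choreographer with respect to all the relevant chefs.)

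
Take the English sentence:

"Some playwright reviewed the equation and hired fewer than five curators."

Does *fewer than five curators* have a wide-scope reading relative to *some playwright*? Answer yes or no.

*fewer than five curators* sits inside one conjunct of the coordinate structure (*hired fewer than five curators*).
The Coordinate Structure Constraint blocks movement (including QR) out of a single conjunct.
So *fewer than five curators* cannot raise to a position above *some playwright*.

No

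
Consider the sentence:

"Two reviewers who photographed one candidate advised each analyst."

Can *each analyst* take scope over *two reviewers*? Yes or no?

*each analyst* sits in the matrix clause, not in the relative clause on *two reviewers*.
Nothing blocks QR of the lower DP to a position above the higher one, so inverse scope is available.

Yes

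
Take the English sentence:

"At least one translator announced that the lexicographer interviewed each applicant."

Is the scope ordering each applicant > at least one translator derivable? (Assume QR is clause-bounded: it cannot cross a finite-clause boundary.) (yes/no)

No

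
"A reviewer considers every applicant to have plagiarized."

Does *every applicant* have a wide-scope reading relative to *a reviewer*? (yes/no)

The ECM infinitive is scope-transparent — *every applicant* is free to raise above *a reviewer*.
Ordinary QR to a clause-peripheral position gives the wide-scope LF for the lower DP.

Yes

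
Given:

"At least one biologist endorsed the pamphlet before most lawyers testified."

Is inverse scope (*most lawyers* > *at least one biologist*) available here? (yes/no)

No

*most lawyers* is embedded in the adjunct clause *before most lawyers testified*.
Scope out of an adjunct clause is unavailable: QR respects the adjunct-island constraint.
So the wide-scope reading for *most lawyers* is blocked.
(Only the surface reading survives: one fixed biologist with respect to all the relevant lawyers.)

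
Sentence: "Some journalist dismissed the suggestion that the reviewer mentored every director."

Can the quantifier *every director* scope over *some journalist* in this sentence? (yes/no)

No

Structurally, *every director* is inside the complex NP *the suggestion that the reviewer mentored every director*.
Noun-complement clauses are scope islands (the Complex NP Constraint): a quantifier inside one cannot scope into the matrix.
So *every director* cannot raise to a position above *some journalist*.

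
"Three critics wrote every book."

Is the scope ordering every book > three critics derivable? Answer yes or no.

Yes

Both DPs are arguments of the same predicate; there is no clause or island boundary between them.
No island intervenes, so both surface and inverse scope are derivable.
So *every book* > *three critics* is among the available readings.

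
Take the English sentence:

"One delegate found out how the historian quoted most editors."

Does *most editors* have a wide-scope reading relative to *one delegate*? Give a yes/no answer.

*most editors* occurs within the embedded question *how the historian quoted most editors*.
Embedded questions are wh-islands: a quantifier inside an indirect question cannot QR into the matrix clause.
So the wide-scope reading for *most editors* is blocked.

No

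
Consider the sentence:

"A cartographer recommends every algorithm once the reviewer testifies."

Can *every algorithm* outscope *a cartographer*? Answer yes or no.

The adjunct island is irrelevant here — *every algorithm* and *a cartographer* are both in the matrix clause.
Ordinary QR to a clause-peripheral position gives the wide-scope LF for the lower DP.
So *every algorithm* > *a cartographer* is among the available readings.

Yes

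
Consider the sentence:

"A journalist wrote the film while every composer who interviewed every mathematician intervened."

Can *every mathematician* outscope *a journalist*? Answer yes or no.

No

The target quantifier *every mathematician* is part of the relative clause *who interviewed every mathematician*, which is itself inside the adjunct *while every composer who interviewed every mathematician intervened*.
Even if one barrier were somehow void, the other would still block QR.
There is no licit LF on which *every mathematician* c-commands *a journalist*.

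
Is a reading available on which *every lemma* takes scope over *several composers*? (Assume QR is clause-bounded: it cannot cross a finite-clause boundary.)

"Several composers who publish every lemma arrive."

No

The target quantifier *every lemma* is part of the relative clause *who publish every lemma*.
Relative clauses are scope islands: a quantifier cannot QR out of a relative clause to take scope in the matrix clause.
So *every lemma* cannot raise to a position above *several composers*.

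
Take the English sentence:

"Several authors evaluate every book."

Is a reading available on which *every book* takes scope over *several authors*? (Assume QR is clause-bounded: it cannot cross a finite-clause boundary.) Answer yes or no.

*every book* and *several authors* are in the same minimal clause.
Nothing blocks QR of the lower DP to a position above the higher one, so inverse scope is available.

Yes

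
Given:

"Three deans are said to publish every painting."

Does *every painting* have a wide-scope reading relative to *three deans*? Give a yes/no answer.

Yes

Infinitival complements of raising predicates do not block QR; *every painting* and *three deans* are effectively clausemates.
Since no island is crossed, the inverse ordering is licensed alongside surface scope.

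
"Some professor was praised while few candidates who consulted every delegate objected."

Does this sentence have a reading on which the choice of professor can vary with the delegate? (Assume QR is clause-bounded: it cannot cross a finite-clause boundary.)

No

The described interpretation is the *every delegate* > *some professor* scoping.
*every delegate* occurs within the relative clause *who consulted every delegate*, which is itself inside the adjunct *while few candidates who consulted every delegate objected*.
The quantifier would have to escape first the RC and then the adjunct — two independent island violations.
*every delegate* > *some professor* would require crossing that boundary, which is illicit.
(Only the surface reading survives: one fixed professor with respect to all the relevant delegates.)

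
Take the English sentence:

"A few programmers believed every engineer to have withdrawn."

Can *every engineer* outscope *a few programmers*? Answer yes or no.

Yes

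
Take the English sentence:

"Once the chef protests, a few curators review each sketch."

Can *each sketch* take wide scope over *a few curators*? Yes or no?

Yes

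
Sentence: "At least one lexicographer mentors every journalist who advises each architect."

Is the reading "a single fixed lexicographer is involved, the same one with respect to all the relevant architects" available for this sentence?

The described interpretation is the *at least one lexicographer* > *each architect* scoping.
Nothing needs to raise for *at least one lexicographer* > *each architect*, so no island constraint is at stake.

Yes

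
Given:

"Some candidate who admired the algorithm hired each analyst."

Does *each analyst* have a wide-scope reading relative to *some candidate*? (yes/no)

*each analyst* is a matrix argument; only *some candidate* is modified by the relative clause *who admired the algorithm*, so the RC island is irrelevant to the target quantifier.
Since no island is crossed, the inverse ordering is licensed alongside surface scope.
The sentence is scopally ambiguous between *some candidate* > *each analyst* and *each analyst* > *some candidate*.

Yes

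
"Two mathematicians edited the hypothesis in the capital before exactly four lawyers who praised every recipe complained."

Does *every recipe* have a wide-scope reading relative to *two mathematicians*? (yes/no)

No

The DP *every recipe* is contained in the relative clause *who praised every recipe*, which is itself inside the adjunct *before exactly four lawyers who praised every recipe complained*.
Even if one barrier were somehow void, the other would still block QR.
So *every recipe* cannot raise high enough to outscope *two mathematicians*; only the surface ordering *two mathematicians* > *every recipe* is available.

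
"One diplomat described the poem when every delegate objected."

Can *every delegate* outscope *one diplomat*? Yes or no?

*every delegate* sits inside the adjunct clause *when every delegate objected*.
Scope out of an adjunct clause is unavailable: QR respects the adjunct-island constraint.
So *every delegate* cannot raise to a position above *one diplomat*.

No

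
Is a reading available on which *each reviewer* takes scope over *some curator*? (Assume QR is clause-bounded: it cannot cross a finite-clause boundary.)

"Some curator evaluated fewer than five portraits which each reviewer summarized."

*each reviewer* is embedded in the relative clause *which each reviewer summarized* modifying *fewer than five portraits*.
The relative clause forms an island for QR, so the quantifier is confined to the head noun's restrictor.
So *each reviewer* cannot raise to a position above *some curator*.

No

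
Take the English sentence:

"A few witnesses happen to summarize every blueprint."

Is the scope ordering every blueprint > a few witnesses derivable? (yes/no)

Yes

Infinitival complements of raising predicates do not block QR; *every blueprint* and *a few witnesses* are effectively clausemates.
QR within a single clause is free, so the lower quantifier may take scope over the higher one.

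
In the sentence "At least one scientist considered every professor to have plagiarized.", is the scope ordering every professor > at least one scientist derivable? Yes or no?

This is an ECM construction: *every professor* is the infinitival subject, Case-marked by the matrix verb, and the infinitive is transparent for QR.
Clause-internal QR can adjoin the lower DP above the subject, yielding the inverse reading.

Yes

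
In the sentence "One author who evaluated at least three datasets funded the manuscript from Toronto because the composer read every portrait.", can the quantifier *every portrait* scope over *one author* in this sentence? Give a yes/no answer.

No

Structurally, *every portrait* is inside the adjunct clause *because the composer read every portrait*.
Adverbial clauses are not L-marked, so they are barriers for QR — the quantifier cannot escape the adjunct.
So *every portrait* cannot raise to a position above *one author*.
(Only the surface reading survives: one fixed author with respect to all the relevant portraits.)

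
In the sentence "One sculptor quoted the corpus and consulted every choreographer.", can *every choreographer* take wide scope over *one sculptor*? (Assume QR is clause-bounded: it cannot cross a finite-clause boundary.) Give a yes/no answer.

No

*every choreographer* is embedded in one conjunct of the coordinate structure (*consulted every choreographer*).
Coordinate structures are islands for non-across-the-board movement, QR included.
Hence only narrow scope for *every choreographer* (under *one sculptor*) survives.
(Only the surface reading survives: one fixed sculptor with respect to all the relevant choreographers.)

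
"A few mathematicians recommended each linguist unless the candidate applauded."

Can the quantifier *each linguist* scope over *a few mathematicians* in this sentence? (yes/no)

The adjunct island is irrelevant here — *each linguist* and *a few mathematicians* are both in the matrix clause.
QR within a single clause is free, so the lower quantifier may take scope over the higher one.

Yes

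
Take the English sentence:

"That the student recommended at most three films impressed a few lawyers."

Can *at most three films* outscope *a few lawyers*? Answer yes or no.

Structurally, *at most three films* is inside the sentential subject *that the student recommended at most three films*.
The subject-island constraint blocks QR out of a clausal subject.
So *at most three films* cannot raise to a position above *a few lawyers*.

No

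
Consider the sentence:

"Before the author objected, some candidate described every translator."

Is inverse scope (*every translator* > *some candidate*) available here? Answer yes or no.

Yes

The adjunct clause does not contain *every translator*, which is the matrix object.
Since no island is crossed, the inverse ordering is licensed alongside surface scope.
So *every translator* > *some candidate* is among the available readings.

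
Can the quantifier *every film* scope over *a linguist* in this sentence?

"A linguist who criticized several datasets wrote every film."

Yes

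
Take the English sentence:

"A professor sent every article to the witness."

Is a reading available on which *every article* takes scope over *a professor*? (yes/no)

Yes

*a professor* and *every article* are co-arguments of the matrix verb, with nothing but a clause-internal boundary between them.
Ordinary QR to a clause-peripheral position gives the wide-scope LF for the lower DP.
Both orderings are possible: *a professor* > *every article* and *every article* > *a professor*.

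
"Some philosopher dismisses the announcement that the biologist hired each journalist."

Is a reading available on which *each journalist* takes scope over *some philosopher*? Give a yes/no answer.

The target quantifier *each journalist* is part of the complex NP *the announcement that the biologist hired each journalist*.
Noun-complement clauses are scope islands (the Complex NP Constraint): a quantifier inside one cannot scope into the matrix.
*each journalist* is confined to the island and cannot take scope over *some philosopher*.

No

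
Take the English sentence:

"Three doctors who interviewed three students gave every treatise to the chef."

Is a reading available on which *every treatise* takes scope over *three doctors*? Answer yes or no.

Yes

*every treatise* is a matrix argument; only *three doctors* is modified by the relative clause *who interviewed three students*, so the RC island is irrelevant to the target quantifier.
Ordinary QR to a clause-peripheral position gives the wide-scope LF for the lower DP.
The sentence is scopally ambiguous between *three doctors* > *every treatise* and *every treatise* > *three doctors*.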